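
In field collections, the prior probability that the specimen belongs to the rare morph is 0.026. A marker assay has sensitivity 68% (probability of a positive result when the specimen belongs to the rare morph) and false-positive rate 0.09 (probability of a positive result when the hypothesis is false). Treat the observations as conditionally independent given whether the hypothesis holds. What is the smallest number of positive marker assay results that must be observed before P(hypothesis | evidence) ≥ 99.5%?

5

Prior odds: 0.026 ÷ 0.974 = 13/487.
Likelihood ratio of a positive result = 0.68/0.09 = 68/9.
Target odds: 0.995 ÷ 0.005 = 199.
Need (13/487) × (68/9)ⁿ ≥ 199, i.e. (68/9)ⁿ ≥ 96913/13.
(68/9)⁴ = 21381376/6561 falls short of 96913/13 but (68/9)⁵ ≈24622.5 reaches it, so n = 5.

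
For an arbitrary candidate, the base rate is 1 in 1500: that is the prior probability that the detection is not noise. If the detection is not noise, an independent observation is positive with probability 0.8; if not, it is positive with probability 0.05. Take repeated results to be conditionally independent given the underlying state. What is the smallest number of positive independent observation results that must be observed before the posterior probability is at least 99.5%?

5

Prior odds = (1/1500)/(1499/1500) = 1/1499.
Likelihood ratio of a positive = 0.8/0.05 = 16.
Target odds: 0.995 ÷ 0.005 = 199.
Require 16ⁿ ≥ 199 ÷ (1/1499) = 298301.
16⁴ = 65536 falls short of 298301 but 16⁵ = 1048576 reaches it, so n = 5.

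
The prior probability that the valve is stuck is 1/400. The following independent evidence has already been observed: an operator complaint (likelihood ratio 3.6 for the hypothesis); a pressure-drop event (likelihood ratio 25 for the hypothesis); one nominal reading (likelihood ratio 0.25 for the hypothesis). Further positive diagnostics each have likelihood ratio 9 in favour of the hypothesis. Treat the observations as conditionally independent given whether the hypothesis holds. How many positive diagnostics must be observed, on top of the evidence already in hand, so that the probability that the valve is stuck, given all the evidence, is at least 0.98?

4

Prior odds = 0.0025/0.9975 = 1/399.
Combined Bayes factor of the evidence already in hand = 3.6 × 25 × 0.25 = 22.5.
Odds after that evidence = (1/399) × 22.5 = 15/266.
Target odds = 0.98/0.02 = 49.
Need 9ⁿ ≥ 49 ÷ (15/266) = 13034/15.
9³ = 729 falls short of 13034/15 but 9⁴ = 6561 reaches it, so n = 4.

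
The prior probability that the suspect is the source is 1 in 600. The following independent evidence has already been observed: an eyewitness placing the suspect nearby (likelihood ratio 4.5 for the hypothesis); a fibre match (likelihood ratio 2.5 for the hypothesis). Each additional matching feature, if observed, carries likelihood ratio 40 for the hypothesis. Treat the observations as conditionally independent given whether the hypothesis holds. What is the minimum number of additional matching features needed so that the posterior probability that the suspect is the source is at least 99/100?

3

Prior odds = (1/600)/(599/600) = 1/599.
Combined Bayes factor of the evidence already in hand = 4.5 × 2.5 = 11.25.
Odds after that evidence = (1/599) × 11.25 = 45/2396.
Target odds = 0.99/0.01 = 99.
Need 40ⁿ ≥ 99 ÷ (45/2396) = 5271.2.
40² = 1600 falls short of 5271.2 but 40³ = 64000 reaches it, so n = 3.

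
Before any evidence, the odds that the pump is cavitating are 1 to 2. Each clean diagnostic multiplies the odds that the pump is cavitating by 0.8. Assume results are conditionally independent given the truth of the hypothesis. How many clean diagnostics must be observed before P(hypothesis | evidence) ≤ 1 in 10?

7

Prior odds = 0.5.
Likelihood ratio per clean diagnostic = 0.8.
Target posterior odds = 0.1/0.9 = 1/9.
Need 0.5 × 0.8ⁿ ≤ 1/9, i.e. 0.8ⁿ ≤ 2/9.
0.8⁶ = 4096/15625 is still above 2/9 but 0.8⁷ = 16384/78125 is at or below it, so n = 7.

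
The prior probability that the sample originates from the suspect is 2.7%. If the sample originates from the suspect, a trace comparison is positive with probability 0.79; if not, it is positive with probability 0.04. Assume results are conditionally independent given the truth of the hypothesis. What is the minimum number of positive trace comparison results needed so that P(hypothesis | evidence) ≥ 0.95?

Prior odds: 0.027 ÷ 0.973 = 27/973.
Likelihood ratio of a positive = 0.79/0.04 = 19.75.
Target posterior odds = 0.95/0.05 = 19.
Need (27/973) × 19.75ⁿ ≥ 19, i.e. 19.75ⁿ ≥ 18487/27.
19.75² = 390.0625 falls short of 18487/27 but 19.75³ = 7703.734375 reaches it, so n = 3.

3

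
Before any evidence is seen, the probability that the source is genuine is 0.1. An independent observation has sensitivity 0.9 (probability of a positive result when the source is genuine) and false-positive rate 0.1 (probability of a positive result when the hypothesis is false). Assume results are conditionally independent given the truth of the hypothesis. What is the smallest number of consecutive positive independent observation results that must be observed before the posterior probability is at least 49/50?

3

Prior odds = 0.1/0.9 = 1/9.
Likelihood ratio of a positive result = 0.9/0.1 = 9.
Target posterior odds = 0.98/0.02 = 49.
Need (1/9) × 9ⁿ ≥ 49, i.e. 9ⁿ ≥ 441.
9² = 81 falls short of 441 but 9³ = 729 reaches it, so n = 3.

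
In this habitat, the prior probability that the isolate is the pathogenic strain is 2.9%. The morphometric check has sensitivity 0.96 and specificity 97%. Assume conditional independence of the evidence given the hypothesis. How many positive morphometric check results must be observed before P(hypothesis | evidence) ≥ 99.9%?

4

Prior odds: 0.029 ÷ 0.971 = 29/971.
False-positive rate = 1 − 0.97 = 0.03; likelihood ratio of a positive = 0.96/0.03 = 32.
Target odds: 0.999 ÷ 0.001 = 999.
Need (29/971) × 32ⁿ ≥ 999, i.e. 32ⁿ ≥ 970029/29.
32³ = 32768 falls short of 970029/29 but 32⁴ = 1048576 reaches it, so n = 4.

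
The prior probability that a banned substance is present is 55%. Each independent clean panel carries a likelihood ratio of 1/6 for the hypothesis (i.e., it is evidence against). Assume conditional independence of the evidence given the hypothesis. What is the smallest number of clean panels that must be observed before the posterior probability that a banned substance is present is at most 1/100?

3

Prior odds = 0.55/0.45 = 11/9.
Likelihood ratio per clean panel = 1/6.
Target odds: 0.01 ÷ 0.99 = 1/99.
Require (1/6)ⁿ ≤ 1/99 ÷ (11/9) = 1/121.
(1/6)² = 1/36 is still above 1/121 but (1/6)³ = 1/216 is at or below it, so n = 3.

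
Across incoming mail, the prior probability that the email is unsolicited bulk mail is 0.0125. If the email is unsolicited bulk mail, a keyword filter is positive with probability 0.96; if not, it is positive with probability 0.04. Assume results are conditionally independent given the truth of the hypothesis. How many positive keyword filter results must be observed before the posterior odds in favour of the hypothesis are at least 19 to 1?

3

Prior odds: 0.0125 ÷ 0.9875 = 1/79.
Likelihood ratio of a positive = 0.96/0.04 = 24.
Target odds = 19.
Need (1/79) × 24ⁿ ≥ 19, i.e. 24ⁿ ≥ 1501.
24² = 576 falls short of 1501 but 24³ = 13824 reaches it, so n = 3.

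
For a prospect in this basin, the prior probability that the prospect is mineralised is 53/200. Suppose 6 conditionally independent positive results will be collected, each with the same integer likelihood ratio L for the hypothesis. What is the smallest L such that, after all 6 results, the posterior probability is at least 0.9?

2

Prior odds = 0.265/0.735 = 53/147.
Target odds = 0.9/0.1 = 9.
Need L⁶ ≥ 9 ÷ (53/147) = 1323/53.
1⁶ = 1 < 1323/53 ≤ 64 = 2⁶, so L = 2.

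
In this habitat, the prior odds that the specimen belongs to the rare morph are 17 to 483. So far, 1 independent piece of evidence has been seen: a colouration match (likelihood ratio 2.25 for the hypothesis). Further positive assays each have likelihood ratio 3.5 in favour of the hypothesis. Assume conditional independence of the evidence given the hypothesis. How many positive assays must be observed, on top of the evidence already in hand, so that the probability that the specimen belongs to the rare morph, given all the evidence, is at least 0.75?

3

Prior odds = 17/483.
Bayes factor of the evidence already in hand = 2.25.
Odds after that evidence = (17/483) × 2.25 = 51/644.
Target odds = 0.75/0.25 = 3.
Need 3.5ⁿ ≥ 3 ÷ (51/644) = 644/17.
3.5² = 12.25 falls short of 644/17 but 3.5³ = 42.875 reaches it, so n = 3.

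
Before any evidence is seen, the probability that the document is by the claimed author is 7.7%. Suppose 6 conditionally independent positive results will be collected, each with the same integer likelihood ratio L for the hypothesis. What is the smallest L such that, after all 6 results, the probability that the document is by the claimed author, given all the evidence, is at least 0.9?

3

Prior odds = 0.077/0.923 = 77/923.
Target odds = 0.9/0.1 = 9.
Need L⁶ ≥ 9 ÷ (77/923) = 8307/77.
2⁶ = 64 < 8307/77 ≤ 729 = 3⁶, so L = 3.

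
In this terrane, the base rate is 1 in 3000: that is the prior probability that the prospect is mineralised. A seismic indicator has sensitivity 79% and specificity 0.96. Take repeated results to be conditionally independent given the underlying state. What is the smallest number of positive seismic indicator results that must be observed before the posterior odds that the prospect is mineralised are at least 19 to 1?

Prior odds = (1/3000)/(2999/3000) = 1/2999.
False-positive rate = 1 − 0.96 = 0.04; likelihood ratio of a positive = 0.79/0.04 = 19.75.
Target odds = 19.
Require 19.75ⁿ ≥ 19 ÷ (1/2999) = 56981.
19.75³ = 7703.734375 falls short of 56981 but 19.75⁴ = 38950081/256 reaches it, so n = 4.

4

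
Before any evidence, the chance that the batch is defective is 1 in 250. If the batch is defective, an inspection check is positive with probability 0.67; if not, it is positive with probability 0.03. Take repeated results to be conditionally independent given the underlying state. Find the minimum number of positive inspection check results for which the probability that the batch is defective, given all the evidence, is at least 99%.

4

Prior odds: 0.004 ÷ 0.996 = 1/249.
Likelihood ratio of a positive = 0.67/0.03 = 67/3.
Target posterior odds = 0.99/0.01 = 99.
Require (67/3)ⁿ ≥ 99 ÷ (1/249) = 24651.
(67/3)³ = 300763/27 falls short of 24651 but (67/3)⁴ = 20151121/81 reaches it, so n = 4.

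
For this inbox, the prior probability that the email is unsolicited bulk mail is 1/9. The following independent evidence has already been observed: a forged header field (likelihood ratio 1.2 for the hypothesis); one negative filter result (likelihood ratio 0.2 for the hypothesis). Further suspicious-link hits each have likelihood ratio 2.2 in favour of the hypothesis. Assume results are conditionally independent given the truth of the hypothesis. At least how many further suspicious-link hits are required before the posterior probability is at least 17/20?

Prior odds = (1/9)/(8/9) = 0.125.
Combined Bayes factor of the evidence already in hand = 1.2 × 0.2 = 0.24.
Odds after that evidence = 0.125 × 0.24 = 0.03.
Target odds = 0.85/0.15 = 17/3.
Need 2.2ⁿ ≥ 17/3 ÷ 0.03 = 1700/9.
2.2⁶ = 1771561/15625 falls short of 1700/9 but 2.2⁷ = 19487171/78125 reaches it, so n = 7.

7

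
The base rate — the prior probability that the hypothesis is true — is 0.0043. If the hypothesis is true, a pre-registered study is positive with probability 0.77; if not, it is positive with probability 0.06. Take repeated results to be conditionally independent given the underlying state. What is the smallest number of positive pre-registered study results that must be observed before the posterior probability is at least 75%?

3

Prior odds = 0.0043/0.9957 = 43/9957.
Likelihood ratio of a positive = 0.77/0.06 = 77/6.
Target odds: 0.75 ÷ 0.25 = 3.
Require (77/6)ⁿ ≥ 3 ÷ (43/9957) = 29871/43.
(77/6)² = 5929/36 falls short of 29871/43 but (77/6)³ = 456533/216 reaches it, so n = 3.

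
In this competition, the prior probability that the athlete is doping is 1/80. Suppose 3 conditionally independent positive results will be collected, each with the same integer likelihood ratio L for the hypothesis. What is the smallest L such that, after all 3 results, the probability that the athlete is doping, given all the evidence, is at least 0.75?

Prior odds = 0.0125/0.9875 = 1/79.
Target odds = 0.75/0.25 = 3.
Need L³ ≥ 3 ÷ (1/79) = 237.
6³ = 216 < 237 ≤ 343 = 7³, so L = 7.

7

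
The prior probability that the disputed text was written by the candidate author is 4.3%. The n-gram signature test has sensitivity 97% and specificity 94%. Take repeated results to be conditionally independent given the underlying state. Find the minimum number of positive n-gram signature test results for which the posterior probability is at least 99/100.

3

Prior odds = 0.043/0.957 = 43/957.
False-positive rate = 1 − 0.94 = 0.06; likelihood ratio of a positive = 0.97/0.06 = 97/6.
Target odds: 0.99 ÷ 0.01 = 99.
Need (43/957) × (97/6)ⁿ ≥ 99, i.e. (97/6)ⁿ ≥ 94743/43.
(97/6)² = 9409/36 falls short of 94743/43 but (97/6)³ = 912673/216 reaches it, so n = 3.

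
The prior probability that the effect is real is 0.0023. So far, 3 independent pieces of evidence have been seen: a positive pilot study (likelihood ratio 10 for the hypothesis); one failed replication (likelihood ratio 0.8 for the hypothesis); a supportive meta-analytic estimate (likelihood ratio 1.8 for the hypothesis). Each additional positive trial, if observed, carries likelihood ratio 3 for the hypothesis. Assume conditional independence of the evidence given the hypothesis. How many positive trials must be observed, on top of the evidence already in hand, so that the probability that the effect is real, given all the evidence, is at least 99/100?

8

Prior odds = 0.0023/0.9977 = 23/9977.
Combined Bayes factor of the evidence already in hand = 10 × 0.8 × 1.8 = 14.4.
Odds after that evidence = (23/9977) × 14.4 = 1656/49885.
Target odds = 0.99/0.01 = 99.
Need 3ⁿ ≥ 99 ÷ (1656/49885) = 548735/184.
3⁷ = 2187 falls short of 548735/184 but 3⁸ = 6561 reaches it, so n = 8.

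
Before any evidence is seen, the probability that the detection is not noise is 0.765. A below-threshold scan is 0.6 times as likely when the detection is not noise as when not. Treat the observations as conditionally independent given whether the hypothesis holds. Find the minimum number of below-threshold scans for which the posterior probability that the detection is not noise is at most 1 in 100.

Prior odds = 0.765/0.235 = 153/47.
Likelihood ratio per below-threshold scan = 0.6.
Target odds: 0.01 ÷ 0.99 = 1/99.
Require 0.6ⁿ ≤ 1/99 ÷ (153/47) = 47/15147.
0.6¹¹ = 177147/48828125 is still above 47/15147 but 0.6¹² = 531441/244140625 is at or below it, so n = 12.

12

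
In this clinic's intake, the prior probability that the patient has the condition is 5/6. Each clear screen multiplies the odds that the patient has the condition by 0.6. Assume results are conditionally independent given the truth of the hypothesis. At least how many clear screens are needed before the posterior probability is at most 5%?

Prior odds: (5/6) ÷ (1/6) = 5.
Likelihood ratio per clear screen = 0.6.
Target posterior odds = 0.05/0.95 = 1/19.
Need 5 × 0.6ⁿ ≤ 1/19, i.e. 0.6ⁿ ≤ 1/95.
0.6⁸ = 6561/390625 is still above 1/95 but 0.6⁹ = 19683/1953125 is at or below it, so n = 9.

9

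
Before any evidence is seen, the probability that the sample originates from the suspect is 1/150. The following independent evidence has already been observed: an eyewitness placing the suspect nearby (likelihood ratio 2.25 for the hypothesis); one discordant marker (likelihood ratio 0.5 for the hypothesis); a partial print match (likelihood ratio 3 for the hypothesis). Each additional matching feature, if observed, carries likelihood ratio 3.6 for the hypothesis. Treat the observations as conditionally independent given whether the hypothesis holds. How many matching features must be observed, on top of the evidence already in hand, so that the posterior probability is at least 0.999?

Prior odds = (1/150)/(149/150) = 1/149.
Combined Bayes factor of the evidence already in hand = 2.25 × 0.5 × 3 = 3.375.
Odds after that evidence = (1/149) × 3.375 = 27/1192.
Target odds = 0.999/0.001 = 999.
Need 3.6ⁿ ≥ 999 ÷ (27/1192) = 44104.
3.6⁸ ≈28211.1 falls short of 44104 but 3.6⁹ ≈101560 reaches it, so n = 9.

9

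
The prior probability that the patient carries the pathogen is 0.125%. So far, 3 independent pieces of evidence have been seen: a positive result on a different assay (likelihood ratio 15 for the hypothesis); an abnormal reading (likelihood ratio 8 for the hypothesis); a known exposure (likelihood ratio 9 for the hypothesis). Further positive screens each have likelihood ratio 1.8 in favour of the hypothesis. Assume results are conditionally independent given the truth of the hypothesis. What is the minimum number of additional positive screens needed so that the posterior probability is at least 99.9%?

12

Prior odds = 0.00125/0.99875 = 1/799.
Combined Bayes factor of the evidence already in hand = 15 × 8 × 9 = 1080.
Odds after that evidence = (1/799) × 1080 = 1080/799.
Target odds = 0.999/0.001 = 999.
Need 1.8ⁿ ≥ 999 ÷ (1080/799) = 739.075.
1.8¹¹ ≈642.684 falls short of 739.075 but 1.8¹² ≈1156.83 reaches it, so n = 12.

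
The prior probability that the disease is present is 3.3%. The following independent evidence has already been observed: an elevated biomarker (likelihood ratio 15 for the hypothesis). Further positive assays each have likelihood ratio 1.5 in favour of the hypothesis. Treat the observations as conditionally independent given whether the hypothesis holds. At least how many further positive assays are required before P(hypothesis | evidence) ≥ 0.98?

12

Prior odds = 0.033/0.967 = 33/967.
Bayes factor of the evidence already in hand = 15.
Odds after that evidence = (33/967) × 15 = 495/967.
Target odds = 0.98/0.02 = 49.
Need 1.5ⁿ ≥ 49 ÷ (495/967) = 47383/495.
1.5¹¹ = 177147/2048 falls short of 47383/495 but 1.5¹² = 531441/4096 reaches it, so n = 12.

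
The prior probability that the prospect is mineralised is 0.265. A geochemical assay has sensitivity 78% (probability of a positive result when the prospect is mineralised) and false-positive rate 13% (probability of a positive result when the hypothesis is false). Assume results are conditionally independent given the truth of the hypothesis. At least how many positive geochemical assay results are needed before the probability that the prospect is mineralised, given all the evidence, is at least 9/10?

Prior odds = 0.265/0.735 = 53/147.
Likelihood ratio of a positive result = 0.78/0.13 = 6.
Target posterior odds = 0.9/0.1 = 9.
Require 6ⁿ ≥ 9 ÷ (53/147) = 1323/53.
6¹ = 6 falls short of 1323/53 but 6² = 36 reaches it, so n = 2.

2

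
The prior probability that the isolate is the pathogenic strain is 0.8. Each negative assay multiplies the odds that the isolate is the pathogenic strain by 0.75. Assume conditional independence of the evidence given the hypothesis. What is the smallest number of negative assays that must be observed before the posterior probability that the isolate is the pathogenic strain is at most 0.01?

21

Prior odds: 0.8 ÷ 0.2 = 4.
Likelihood ratio per negative assay = 0.75.
Target posterior odds = 0.01/0.99 = 1/99.
Require 0.75ⁿ ≤ 1/99 ÷ 4 = 1/396.
0.75²⁰ ≈0.00317121 is still above 1/396 but 0.75²¹ ≈0.00237841 is at or below it, so n = 21.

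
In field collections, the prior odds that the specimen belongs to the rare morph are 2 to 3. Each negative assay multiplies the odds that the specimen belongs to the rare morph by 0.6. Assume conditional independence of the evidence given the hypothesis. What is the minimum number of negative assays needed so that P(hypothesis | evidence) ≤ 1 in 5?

2

Prior odds = 2/3.
Likelihood ratio per negative assay = 0.6.
Target odds: 0.2 ÷ 0.8 = 0.25.
Need (2/3) × 0.6ⁿ ≤ 0.25, i.e. 0.6ⁿ ≤ 0.375.
0.6¹ = 0.6 is still above 0.375 but 0.6² = 0.36 is at or below it, so n = 2.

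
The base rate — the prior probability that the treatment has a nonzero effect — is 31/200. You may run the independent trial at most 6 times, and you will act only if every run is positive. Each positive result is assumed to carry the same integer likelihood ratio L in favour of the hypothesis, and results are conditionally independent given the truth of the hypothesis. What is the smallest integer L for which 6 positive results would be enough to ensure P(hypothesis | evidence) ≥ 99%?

Prior odds = 0.155/0.845 = 31/169.
Target odds = 0.99/0.01 = 99.
Need L⁶ ≥ 99 ÷ (31/169) = 16731/31.
2⁶ = 64 < 16731/31 ≤ 729 = 3⁶, so L = 3.

3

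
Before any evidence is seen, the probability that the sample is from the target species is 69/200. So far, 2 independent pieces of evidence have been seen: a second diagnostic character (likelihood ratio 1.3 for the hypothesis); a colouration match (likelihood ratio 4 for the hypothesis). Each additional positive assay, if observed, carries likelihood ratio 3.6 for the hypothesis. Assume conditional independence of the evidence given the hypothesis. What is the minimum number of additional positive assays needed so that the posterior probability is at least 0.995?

Prior odds = 0.345/0.655 = 69/131.
Combined Bayes factor of the evidence already in hand = 1.3 × 4 = 5.2.
Odds after that evidence = (69/131) × 5.2 = 1794/655.
Target odds = 0.995/0.005 = 199.
Need 3.6ⁿ ≥ 199 ÷ (1794/655) = 130345/1794.
3.6³ = 46.656 falls short of 130345/1794 but 3.6⁴ = 167.9616 reaches it, so n = 4.

4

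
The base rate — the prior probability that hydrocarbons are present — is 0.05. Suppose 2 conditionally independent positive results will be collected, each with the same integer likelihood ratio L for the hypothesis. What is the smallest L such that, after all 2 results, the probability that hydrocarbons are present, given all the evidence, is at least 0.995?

62

Prior odds = 0.05/0.95 = 1/19.
Target odds = 0.995/0.005 = 199.
Need L² ≥ 199 ÷ (1/19) = 3781.
61² = 3721 < 3781 ≤ 3844 = 62², so L = 62.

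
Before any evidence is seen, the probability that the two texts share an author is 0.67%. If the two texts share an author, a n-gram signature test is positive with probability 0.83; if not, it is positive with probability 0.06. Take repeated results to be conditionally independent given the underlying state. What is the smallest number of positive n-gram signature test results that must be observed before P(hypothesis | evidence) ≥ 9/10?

Prior odds: 0.0067 ÷ 0.9933 = 67/9933.
Likelihood ratio of a positive = 0.83/0.06 = 83/6.
Target odds: 0.9 ÷ 0.1 = 9.
Require (83/6)ⁿ ≥ 9 ÷ (67/9933) = 89397/67.
(83/6)² = 6889/36 falls short of 89397/67 but (83/6)³ = 571787/216 reaches it, so n = 3.

3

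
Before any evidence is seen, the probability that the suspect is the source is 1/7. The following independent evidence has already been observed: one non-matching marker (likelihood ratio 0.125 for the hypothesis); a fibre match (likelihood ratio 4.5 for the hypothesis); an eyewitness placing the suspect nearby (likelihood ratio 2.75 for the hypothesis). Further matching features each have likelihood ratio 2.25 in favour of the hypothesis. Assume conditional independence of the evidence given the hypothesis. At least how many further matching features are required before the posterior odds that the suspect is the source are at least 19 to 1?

6

Prior odds = (1/7)/(6/7) = 1/6.
Combined Bayes factor of the evidence already in hand = 0.125 × 4.5 × 2.75 = 1.546875.
Odds after that evidence = (1/6) × 1.546875 = 0.2578125.
Target odds = 19.
Need 2.25ⁿ ≥ 19 ÷ 0.2578125 = 2432/33.
2.25⁵ = 59049/1024 falls short of 2432/33 but 2.25⁶ = 531441/4096 reaches it, so n = 6.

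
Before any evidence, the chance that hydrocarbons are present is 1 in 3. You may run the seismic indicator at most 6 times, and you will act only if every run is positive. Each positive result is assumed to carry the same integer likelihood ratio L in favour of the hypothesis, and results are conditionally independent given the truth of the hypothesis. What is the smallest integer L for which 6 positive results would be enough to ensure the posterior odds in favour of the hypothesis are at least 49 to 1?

3

Prior odds = (1/3)/(2/3) = 0.5.
Target odds = 49.
Need L⁶ ≥ 49 ÷ 0.5 = 98.
2⁶ = 64 < 98 ≤ 729 = 3⁶, so L = 3.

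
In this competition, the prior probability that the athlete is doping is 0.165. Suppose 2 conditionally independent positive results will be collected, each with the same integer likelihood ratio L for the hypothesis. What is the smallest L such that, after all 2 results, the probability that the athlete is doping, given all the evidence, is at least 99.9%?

72

Prior odds = 0.165/0.835 = 33/167.
Target odds = 0.999/0.001 = 999.
Need L² ≥ 999 ÷ (33/167) = 55611/11.
71² = 5041 < 55611/11 ≤ 5184 = 72², so L = 72.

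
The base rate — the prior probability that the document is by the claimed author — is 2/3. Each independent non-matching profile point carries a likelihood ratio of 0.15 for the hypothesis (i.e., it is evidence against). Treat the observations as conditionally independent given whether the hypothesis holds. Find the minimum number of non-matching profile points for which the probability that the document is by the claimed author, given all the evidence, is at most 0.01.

3

Prior odds = (2/3)/(1/3) = 2.
Likelihood ratio per non-matching profile point = 0.15.
Target odds: 0.01 ÷ 0.99 = 1/99.
Require 0.15ⁿ ≤ 1/99 ÷ 2 = 1/198.
0.15² = 0.0225 is still above 1/198 but 0.15³ = 0.003375 is at or below it, so n = 3.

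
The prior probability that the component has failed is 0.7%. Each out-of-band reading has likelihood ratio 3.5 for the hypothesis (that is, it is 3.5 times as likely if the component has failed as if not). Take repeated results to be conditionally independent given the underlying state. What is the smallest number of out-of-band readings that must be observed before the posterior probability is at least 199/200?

9

Prior odds = 0.007/0.993 = 7/993.
Likelihood ratio per out-of-band reading = 3.5.
Target odds: 0.995 ÷ 0.005 = 199.
Require 3.5ⁿ ≥ 199 ÷ (7/993) = 197607/7.
3.5⁸ = 5764801/256 falls short of 197607/7 but 3.5⁹ = 40353607/512 reaches it, so n = 9.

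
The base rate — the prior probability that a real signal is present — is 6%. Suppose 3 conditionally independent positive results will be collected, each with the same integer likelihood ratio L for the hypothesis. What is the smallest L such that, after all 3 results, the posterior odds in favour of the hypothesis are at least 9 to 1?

6

Prior odds = 0.06/0.94 = 3/47.
Target odds = 9.
Need L³ ≥ 9 ÷ (3/47) = 141.
5³ = 125 < 141 ≤ 216 = 6³, so L = 6.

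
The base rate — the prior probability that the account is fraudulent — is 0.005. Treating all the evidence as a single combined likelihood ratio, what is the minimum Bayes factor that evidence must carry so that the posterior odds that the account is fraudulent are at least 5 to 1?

Prior odds = 0.005/0.995 = 1/199.
Target odds = 5.
Required Bayes factor = 5 ÷ (1/199) = 995.

995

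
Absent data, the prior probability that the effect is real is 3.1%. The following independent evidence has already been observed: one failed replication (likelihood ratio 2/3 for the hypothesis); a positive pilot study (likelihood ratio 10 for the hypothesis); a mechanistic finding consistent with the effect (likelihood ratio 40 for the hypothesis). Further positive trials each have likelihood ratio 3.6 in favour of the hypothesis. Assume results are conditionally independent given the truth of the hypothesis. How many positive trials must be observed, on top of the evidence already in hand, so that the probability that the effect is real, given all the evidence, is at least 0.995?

3

Prior odds = 0.031/0.969 = 31/969.
Combined Bayes factor of the evidence already in hand = (2/3) × 10 × 40 = 800/3.
Odds after that evidence = (31/969) × 800/3 = 24800/2907.
Target odds = 0.995/0.005 = 199.
Need 3.6ⁿ ≥ 199 ÷ (24800/2907) = 578493/24800.
3.6² = 12.96 falls short of 578493/24800 but 3.6³ = 46.656 reaches it, so n = 3.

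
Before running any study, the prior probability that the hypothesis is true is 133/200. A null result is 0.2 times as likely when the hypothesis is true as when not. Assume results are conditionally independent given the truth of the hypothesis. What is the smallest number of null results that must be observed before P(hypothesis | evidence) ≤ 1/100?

4

Prior odds = 0.665/0.335 = 133/67.
Likelihood ratio per null result = 0.2.
Target posterior odds = 0.01/0.99 = 1/99.
Need (133/67) × 0.2ⁿ ≤ 1/99, i.e. 0.2ⁿ ≤ 67/13167.
0.2³ = 0.008 is still above 67/13167 but 0.2⁴ = 0.0016 is at or below it, so n = 4.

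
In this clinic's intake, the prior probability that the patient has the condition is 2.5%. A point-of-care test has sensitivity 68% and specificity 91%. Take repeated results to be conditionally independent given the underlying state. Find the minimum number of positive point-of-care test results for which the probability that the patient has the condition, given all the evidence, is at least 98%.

4

Prior odds: 0.025 ÷ 0.975 = 1/39.
False-positive rate = 1 − 0.91 = 0.09; likelihood ratio of a positive = 0.68/0.09 = 68/9.
Target posterior odds = 0.98/0.02 = 49.
Need (1/39) × (68/9)ⁿ ≥ 49, i.e. (68/9)ⁿ ≥ 1911.
(68/9)³ = 314432/729 falls short of 1911 but (68/9)⁴ = 21381376/6561 reaches it, so n = 4.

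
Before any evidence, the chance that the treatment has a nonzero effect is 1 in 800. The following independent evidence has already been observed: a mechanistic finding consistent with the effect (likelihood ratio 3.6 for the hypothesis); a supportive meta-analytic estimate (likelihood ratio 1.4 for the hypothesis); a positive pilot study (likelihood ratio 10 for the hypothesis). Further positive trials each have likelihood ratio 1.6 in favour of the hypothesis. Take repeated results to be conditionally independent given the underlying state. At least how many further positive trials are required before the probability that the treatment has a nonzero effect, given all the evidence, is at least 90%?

Prior odds = 0.00125/0.99875 = 1/799.
Combined Bayes factor of the evidence already in hand = 3.6 × 1.4 × 10 = 50.4.
Odds after that evidence = (1/799) × 50.4 = 252/3995.
Target odds = 0.9/0.1 = 9.
Need 1.6ⁿ ≥ 9 ÷ (252/3995) = 3995/28.
1.6¹⁰ ≈109.951 falls short of 3995/28 but 1.6¹¹ ≈175.922 reaches it, so n = 11.

11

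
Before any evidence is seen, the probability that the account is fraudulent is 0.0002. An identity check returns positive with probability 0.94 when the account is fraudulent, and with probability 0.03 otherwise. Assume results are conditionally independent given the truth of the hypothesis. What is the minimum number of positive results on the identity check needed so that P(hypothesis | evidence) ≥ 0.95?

Prior odds: 0.0002 ÷ 0.9998 = 1/4999.
Likelihood ratio of a positive result = 0.94/0.03 = 94/3.
Target odds: 0.95 ÷ 0.05 = 19.
Need (1/4999) × (94/3)ⁿ ≥ 19, i.e. (94/3)ⁿ ≥ 94981.
(94/3)³ = 830584/27 falls short of 94981 but (94/3)⁴ = 78074896/81 reaches it, so n = 4.

4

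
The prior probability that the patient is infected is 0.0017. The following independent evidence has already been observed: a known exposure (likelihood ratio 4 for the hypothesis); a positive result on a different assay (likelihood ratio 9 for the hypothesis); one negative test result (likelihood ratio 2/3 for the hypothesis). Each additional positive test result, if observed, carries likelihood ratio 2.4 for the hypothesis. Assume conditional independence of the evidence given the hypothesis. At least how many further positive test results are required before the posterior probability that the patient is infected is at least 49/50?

Prior odds = 0.0017/0.9983 = 17/9983.
Combined Bayes factor of the evidence already in hand = 4 × 9 × (2/3) = 24.
Odds after that evidence = (17/9983) × 24 = 408/9983.
Target odds = 0.98/0.02 = 49.
Need 2.4ⁿ ≥ 49 ÷ (408/9983) = 489167/408.
2.4⁸ = 429981696/390625 falls short of 489167/408 but 2.4⁹ ≈2641.81 reaches it, so n = 9.

9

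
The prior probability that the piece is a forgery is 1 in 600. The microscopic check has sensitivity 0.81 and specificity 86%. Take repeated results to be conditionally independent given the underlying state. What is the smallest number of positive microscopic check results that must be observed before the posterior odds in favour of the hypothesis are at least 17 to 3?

Prior odds: (1/600) ÷ (599/600) = 1/599.
False-positive rate = 1 − 0.86 = 0.14; likelihood ratio of a positive = 0.81/0.14 = 81/14.
Target odds = 17/3.
Require (81/14)ⁿ ≥ 17/3 ÷ (1/599) = 10183/3.
(81/14)⁴ = 43046721/38416 falls short of 10183/3 but (81/14)⁵ ≈6483.13 reaches it, so n = 5.

5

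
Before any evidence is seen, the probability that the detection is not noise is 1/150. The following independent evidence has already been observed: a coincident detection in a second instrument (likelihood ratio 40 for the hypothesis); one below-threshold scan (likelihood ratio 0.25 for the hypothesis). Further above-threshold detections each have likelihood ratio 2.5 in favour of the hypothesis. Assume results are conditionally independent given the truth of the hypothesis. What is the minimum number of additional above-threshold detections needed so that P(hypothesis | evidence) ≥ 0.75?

5

Prior odds = (1/150)/(149/150) = 1/149.
Combined Bayes factor of the evidence already in hand = 40 × 0.25 = 10.
Odds after that evidence = (1/149) × 10 = 10/149.
Target odds = 0.75/0.25 = 3.
Need 2.5ⁿ ≥ 3 ÷ (10/149) = 44.7.
2.5⁴ = 39.0625 falls short of 44.7 but 2.5⁵ = 97.65625 reaches it, so n = 5.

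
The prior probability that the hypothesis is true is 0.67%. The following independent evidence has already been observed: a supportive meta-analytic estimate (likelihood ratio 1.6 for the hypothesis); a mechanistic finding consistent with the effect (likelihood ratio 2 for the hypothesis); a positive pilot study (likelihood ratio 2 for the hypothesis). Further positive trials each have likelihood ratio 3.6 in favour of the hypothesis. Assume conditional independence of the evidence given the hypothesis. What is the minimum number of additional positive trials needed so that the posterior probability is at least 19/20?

5

Prior odds = 0.0067/0.9933 = 67/9933.
Combined Bayes factor of the evidence already in hand = 1.6 × 2 × 2 = 6.4.
Odds after that evidence = (67/9933) × 6.4 = 2144/49665.
Target odds = 0.95/0.05 = 19.
Need 3.6ⁿ ≥ 19 ÷ (2144/49665) = 943635/2144.
3.6⁴ = 167.9616 falls short of 943635/2144 but 3.6⁵ = 604.66176 reaches it, so n = 5.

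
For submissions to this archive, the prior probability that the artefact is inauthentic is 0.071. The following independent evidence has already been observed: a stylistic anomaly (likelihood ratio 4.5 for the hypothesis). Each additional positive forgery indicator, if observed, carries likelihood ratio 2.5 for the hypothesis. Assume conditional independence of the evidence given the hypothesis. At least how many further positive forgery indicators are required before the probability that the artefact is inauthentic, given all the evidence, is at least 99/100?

Prior odds = 0.071/0.929 = 71/929.
Bayes factor of the evidence already in hand = 4.5.
Odds after that evidence = (71/929) × 4.5 = 639/1858.
Target odds = 0.99/0.01 = 99.
Need 2.5ⁿ ≥ 99 ÷ (639/1858) = 20438/71.
2.5⁶ = 244.140625 falls short of 20438/71 but 2.5⁷ = 610.3515625 reaches it, so n = 7.

7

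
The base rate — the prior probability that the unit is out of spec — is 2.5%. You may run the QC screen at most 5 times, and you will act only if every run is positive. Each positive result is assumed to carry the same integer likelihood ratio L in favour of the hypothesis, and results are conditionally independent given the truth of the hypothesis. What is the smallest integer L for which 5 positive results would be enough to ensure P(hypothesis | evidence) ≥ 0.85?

3

Prior odds = 0.025/0.975 = 1/39.
Target odds = 0.85/0.15 = 17/3.
Need L⁵ ≥ 17/3 ÷ (1/39) = 221.
2⁵ = 32 < 221 ≤ 243 = 3⁵, so L = 3.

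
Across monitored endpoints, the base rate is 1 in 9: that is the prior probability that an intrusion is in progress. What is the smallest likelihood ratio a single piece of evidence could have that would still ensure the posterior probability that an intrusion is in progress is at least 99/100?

792

Prior odds = (1/9)/(8/9) = 0.125.
Target odds = 0.99/0.01 = 99.
Required Bayes factor = 99 ÷ 0.125 = 792.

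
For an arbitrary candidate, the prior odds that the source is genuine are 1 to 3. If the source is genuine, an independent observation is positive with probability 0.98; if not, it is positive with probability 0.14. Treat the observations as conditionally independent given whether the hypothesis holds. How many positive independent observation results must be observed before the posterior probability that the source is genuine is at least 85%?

2

Prior odds = 1/3.
Likelihood ratio of a positive = 0.98/0.14 = 7.
Target posterior odds = 0.85/0.15 = 17/3.
Require 7ⁿ ≥ 17/3 ÷ (1/3) = 17.
7¹ = 7 falls short of 17 but 7² = 49 reaches it, so n = 2.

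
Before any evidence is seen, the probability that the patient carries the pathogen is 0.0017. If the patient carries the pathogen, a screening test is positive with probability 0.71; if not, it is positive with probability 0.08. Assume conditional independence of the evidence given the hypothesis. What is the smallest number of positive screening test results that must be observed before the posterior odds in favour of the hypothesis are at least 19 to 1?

5

Prior odds: 0.0017 ÷ 0.9983 = 17/9983.
Likelihood ratio of a positive = 0.71/0.08 = 8.875.
Target odds = 19.
Require 8.875ⁿ ≥ 19 ÷ (17/9983) = 189677/17.
8.875⁴ = 25411681/4096 falls short of 189677/17 but 8.875⁵ ≈55060.7 reaches it, so n = 5.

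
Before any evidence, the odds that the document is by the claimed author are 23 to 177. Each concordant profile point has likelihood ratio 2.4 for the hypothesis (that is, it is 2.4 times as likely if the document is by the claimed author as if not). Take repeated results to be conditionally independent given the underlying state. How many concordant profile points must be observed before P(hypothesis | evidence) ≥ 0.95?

Prior odds = 23/177.
Likelihood ratio per concordant profile point = 2.4.
Target odds: 0.95 ÷ 0.05 = 19.
Need (23/177) × 2.4ⁿ ≥ 19, i.e. 2.4ⁿ ≥ 3363/23.
2.4⁵ = 79.62624 falls short of 3363/23 but 2.4⁶ = 2985984/15625 reaches it, so n = 6.

6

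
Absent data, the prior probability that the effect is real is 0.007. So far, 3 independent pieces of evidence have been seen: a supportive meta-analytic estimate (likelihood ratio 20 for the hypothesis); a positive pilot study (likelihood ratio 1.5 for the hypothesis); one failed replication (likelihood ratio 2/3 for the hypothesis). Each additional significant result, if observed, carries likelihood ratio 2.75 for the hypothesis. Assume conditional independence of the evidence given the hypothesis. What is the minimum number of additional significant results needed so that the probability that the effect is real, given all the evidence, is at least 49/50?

Prior odds = 0.007/0.993 = 7/993.
Combined Bayes factor of the evidence already in hand = 20 × 1.5 × (2/3) = 20.
Odds after that evidence = (7/993) × 20 = 140/993.
Target odds = 0.98/0.02 = 49.
Need 2.75ⁿ ≥ 49 ÷ (140/993) = 347.55.
2.75⁵ = 161051/1024 falls short of 347.55 but 2.75⁶ = 1771561/4096 reaches it, so n = 6.

6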